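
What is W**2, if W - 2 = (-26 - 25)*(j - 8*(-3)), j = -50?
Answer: 1763584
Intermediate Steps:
W = 1328 (W = 2 + (-26 - 25)*(-50 - 8*(-3)) = 2 - 51*(-50 + 24) = 2 - 51*(-26) = 2 + 1326 = 1328)
W**2 = 1328**2 = 1763584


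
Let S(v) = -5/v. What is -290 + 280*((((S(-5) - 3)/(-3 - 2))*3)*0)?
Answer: -290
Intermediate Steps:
-290 + 280*((((S(-5) - 3)/(-3 - 2))*3)*0) = -290 + 280*((((-5/(-5) - 3)/(-3 - 2))*3)*0) = -290 + 280*((((-5*(-⅕) - 3)/(-5))*3)*0) = -290 + 280*((((1 - 3)*(-⅕))*3)*0) = -290 + 280*((-2*(-⅕)*3)*0) = -290 + 280*(((⅖)*3)*0) = -290 + 280*((6/5)*0) = -290 + 280*0 = -290 + 0 = -290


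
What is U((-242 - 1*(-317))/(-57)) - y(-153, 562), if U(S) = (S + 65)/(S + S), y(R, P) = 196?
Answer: -1101/5 ≈ -220.20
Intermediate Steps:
U(S) = (65 + S)/(2*S) (U(S) = (65 + S)/((2*S)) = (65 + S)*(1/(2*S)) = (65 + S)/(2*S))
U((-242 - 1*(-317))/(-57)) - y(-153, 562) = (65 + (-242 - 1*(-317))/(-57))/(2*(((-242 - 1*(-317))/(-57)))) - 1*196 = (65 + (-242 + 317)*(-1/57))/(2*(((-242 + 317)*(-1/57)))) - 196 = (65 + 75*(-1/57))/(2*((75*(-1/57)))) - 196 = (65 - 25/19)/(2*(-25/19)) - 196 = (1/2)*(-19/25)*(1210/19) - 196 = -121/5 - 196 = -1101/5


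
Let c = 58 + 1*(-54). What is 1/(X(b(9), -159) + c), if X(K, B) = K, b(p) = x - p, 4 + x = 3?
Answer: -1/6 ≈ -0.16667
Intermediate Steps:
x = -1 (x = -4 + 3 = -1)
b(p) = -1 - p
c = 4 (c = 58 - 54 = 4)
1/(X(b(9), -159) + c) = 1/((-1 - 1*9) + 4) = 1/((-1 - 9) + 4) = 1/(-10 + 4) = 1/(-6) = -1/6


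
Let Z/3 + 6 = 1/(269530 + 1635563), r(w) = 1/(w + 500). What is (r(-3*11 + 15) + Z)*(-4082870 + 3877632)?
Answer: 565317136227217/153042471 ≈ 3.6939e+6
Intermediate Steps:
r(w) = 1/(500 + w)
Z = -11430557/635031 (Z = -18 + 3/(269530 + 1635563) = -18 + 3/1905093 = -18 + 3*(1/1905093) = -18 + 1/635031 = -11430557/635031 ≈ -18.000)
(r(-3*11 + 15) + Z)*(-4082870 + 3877632) = (1/(500 + (-3*11 + 15)) - 11430557/635031)*(-4082870 + 3877632) = (1/(500 + (-33 + 15)) - 11430557/635031)*(-205238) = (1/(500 - 18) - 11430557/635031)*(-205238) = (1/482 - 11430557/635031)*(-205238) = -5508893443/306084942*(-205238) = 565317136227217/153042471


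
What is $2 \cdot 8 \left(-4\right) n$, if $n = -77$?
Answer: $4928$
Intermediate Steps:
$2 \cdot 8 \left(-4\right) n = 2 \cdot 8 \left(-4\right) \left(-77\right) = 16 \left(-4\right) \left(-77\right) = \left(-64\right) \left(-77\right) = 4928$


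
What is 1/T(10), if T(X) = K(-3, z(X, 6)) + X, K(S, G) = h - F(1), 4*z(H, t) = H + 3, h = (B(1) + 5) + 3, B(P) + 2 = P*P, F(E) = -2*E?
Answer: 1/19 ≈ 0.052632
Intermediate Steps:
B(P) = -2 + P**2 (B(P) = -2 + P*P = -2 + P**2)
h = 7 (h = ((-2 + 1**2) + 5) + 3 = ((-2 + 1) + 5) + 3 = (-1 + 5) + 3 = 4 + 3 = 7)
z(H, t) = 3/4 + H/4 (z(H, t) = (H + 3)/4 = (3 + H)/4 = 3/4 + H/4)
K(S, G) = 9 (K(S, G) = 7 - (-2) = 7 - 1*(-2) = 7 + 2 = 9)
T(X) = 9 + X
1/T(10) = 1/(9 + 10) = 1/19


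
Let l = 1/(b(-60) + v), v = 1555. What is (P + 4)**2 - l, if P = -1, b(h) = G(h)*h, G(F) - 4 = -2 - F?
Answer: 19486/2165 ≈ 9.0005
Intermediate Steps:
G(F) = 2 - F (G(F) = 4 + (-2 - F) = 2 - F)
b(h) = h*(2 - h) (b(h) = (2 - h)*h = h*(2 - h))
l = -1/2165 (l = 1/(-60*(2 - 1*(-60)) + 1555) = 1/(-60*(2 + 60) + 1555) = 1/(-60*62 + 1555) = 1/(-3720 + 1555) = 1/(-2165) = -1/2165 ≈ -0.00046189)
(P + 4)**2 - l = (-1 + 4)**2 - 1*(-1/2165) = 3**2 + 1/2165 = 9 + 1/2165 = 19486/2165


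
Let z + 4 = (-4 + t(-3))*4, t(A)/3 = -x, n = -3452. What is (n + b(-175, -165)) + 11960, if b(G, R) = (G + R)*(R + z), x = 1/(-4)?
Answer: 70388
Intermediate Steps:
x = -¼ ≈ -0.25000
t(A) = ¾ (t(A) = 3*(-1*(-¼)) = 3*(¼) = ¾)
z = -17 (z = -4 + (-4 + ¾)*4 = -4 - 13/4*4 = -4 - 13 = -17)
b(G, R) = (-17 + R)*(G + R) (b(G, R) = (G + R)*(R - 17) = (G + R)*(-17 + R) = (-17 + R)*(G + R))
(n + b(-175, -165)) + 11960 = (-3452 + ((-165)² - 17*(-175) - 17*(-165) - 175*(-165))) + 11960 = (-3452 + (27225 + 2975 + 2805 + 28875)) + 11960 = (-3452 + 61880) + 11960 = 58428 + 11960 = 70388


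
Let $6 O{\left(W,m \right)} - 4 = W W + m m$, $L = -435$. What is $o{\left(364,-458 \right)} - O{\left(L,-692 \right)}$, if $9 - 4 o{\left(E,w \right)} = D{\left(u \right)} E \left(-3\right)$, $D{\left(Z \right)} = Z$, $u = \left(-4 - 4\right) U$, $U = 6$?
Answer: $- \frac{1493407}{12} \approx -1.2445 \cdot 10^{5}$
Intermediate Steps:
$O{\left(W,m \right)} = \frac{2}{3} + \frac{W^{2}}{6} + \frac{m^{2}}{6}$ ($O{\left(W,m \right)} = \frac{2}{3} + \frac{W W + m m}{6} = \frac{2}{3} + \frac{W^{2} + m^{2}}{6} = \frac{2}{3} + \left(\frac{W^{2}}{6} + \frac{m^{2}}{6}\right) = \frac{2}{3} + \frac{W^{2}}{6} + \frac{m^{2}}{6}$)
$u = -48$ ($u = \left(-4 - 4\right) 6 = \left(-8\right) 6 = -48$)
$o{\left(E,w \right)} = \frac{9}{4} - 36 E$ ($o{\left(E,w \right)} = \frac{9}{4} - \frac{- 48 E \left(-3\right)}{4} = \frac{9}{4} - \frac{144 E}{4} = \frac{9}{4} - 36 E$)
$o{\left(364,-458 \right)} - O{\left(L,-692 \right)} = \left(\frac{9}{4} - 13104\right) - \left(\frac{2}{3} + \frac{\left(-435\right)^{2}}{6} + \frac{\left(-692\right)^{2}}{6}\right) = \left(\frac{9}{4} - 13104\right) - \left(\frac{2}{3} + \frac{1}{6} \cdot 189225 + \frac{1}{6} \cdot 478864\right) = - \frac{52407}{4} - \left(\frac{2}{3} + \frac{63075}{2} + \frac{239432}{3}\right) = - \frac{52407}{4} - \frac{668093}{6} = - \frac{1493407}{12}$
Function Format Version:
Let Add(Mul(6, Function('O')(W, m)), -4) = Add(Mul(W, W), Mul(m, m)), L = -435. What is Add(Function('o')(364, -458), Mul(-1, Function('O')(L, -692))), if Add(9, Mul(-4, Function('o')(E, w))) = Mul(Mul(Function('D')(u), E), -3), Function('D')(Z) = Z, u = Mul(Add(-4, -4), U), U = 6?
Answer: Rational(-1493407, 12) ≈ -1.2445e+5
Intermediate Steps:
Function('O')(W, m) = Add(Rational(2, 3), Mul(Rational(1, 6), Pow(W, 2)), Mul(Rational(1, 6), Pow(m, 2))) (Function('O')(W, m) = Add(Rational(2, 3), Mul(Rational(1, 6), Add(Mul(W, W), Mul(m, m)))) = Add(Rational(2, 3), Mul(Rational(1, 6), Add(Pow(W, 2), Pow(m, 2)))) = Add(Rational(2, 3), Add(Mul(Rational(1, 6), Pow(W, 2)), Mul(Rational(1, 6), Pow(m, 2)))) = Add(Rational(2, 3), Mul(Rational(1, 6), Pow(W, 2)), Mul(Rational(1, 6), Pow(m, 2))))
u = -48 (u = Mul(Add(-4, -4), 6) = Mul(-8, 6) = -48)
Function('o')(E, w) = Add(Rational(9, 4), Mul(-36, E)) (Function('o')(E, w) = Add(Rational(9, 4), Mul(Rational(-1, 4), Mul(Mul(-48, E), -3))) = Add(Rational(9, 4), Mul(Rational(-1, 4), Mul(144, E))) = Add(Rational(9, 4), Mul(-36, E)))
Add(Function('o')(364, -458), Mul(-1, Function('O')(L, -692))) = Add(Add(Rational(9, 4), Mul(-36, 364)), Mul(-1, Add(Rational(2, 3), Mul(Rational(1, 6), Pow(-435, 2)), Mul(Rational(1, 6), Pow(-692, 2))))) = Add(Add(Rational(9, 4), -13104), Mul(-1, Add(Rational(2, 3), Mul(Rational(1, 6), 189225), Mul(Rational(1, 6), 478864)))) = Add(Rational(-52407, 4), Mul(-1, Add(Rational(2, 3), Rational(63075, 2), Rational(239432, 3)))) = Add(Rational(-52407, 4), Mul(-1, Rational(668093, 6))) = Add(Rational(-52407, 4), Rational(-668093, 6)) = Rational(-1493407, 12)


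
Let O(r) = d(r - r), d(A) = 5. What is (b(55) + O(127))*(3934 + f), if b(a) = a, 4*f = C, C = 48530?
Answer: 963990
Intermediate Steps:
f = 24265/2 (f = (1/4)*48530 = 24265/2 ≈ 12133.)
O(r) = 5
(b(55) + O(127))*(3934 + f) = (55 + 5)*(3934 + 24265/2) = 60*(32133/2) = 963990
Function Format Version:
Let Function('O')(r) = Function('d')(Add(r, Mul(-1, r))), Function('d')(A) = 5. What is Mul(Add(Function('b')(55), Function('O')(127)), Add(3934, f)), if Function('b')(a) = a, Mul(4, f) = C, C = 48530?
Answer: 963990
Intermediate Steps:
f = Rational(24265, 2) (f = Mul(Rational(1, 4), 48530) = Rational(24265, 2) ≈ 12133.)
Function('O')(r) = 5
Mul(Add(Function('b')(55), Function('O')(127)), Add(3934, f)) = Mul(Add(55, 5), Add(3934, Rational(24265, 2))) = Mul(60, Rational(32133, 2)) = 963990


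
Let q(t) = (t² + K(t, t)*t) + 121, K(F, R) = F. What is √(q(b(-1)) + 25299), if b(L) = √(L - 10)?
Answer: 3*√2822 ≈ 159.37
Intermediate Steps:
b(L) = √(-10 + L)
q(t) = 121 + 2*t² (q(t) = (t² + t*t) + 121 = (t² + t²) + 121 = 2*t² + 121 = 121 + 2*t²)
√(q(b(-1)) + 25299) = √((121 + 2*(√(-10 - 1))²) + 25299) = √((121 + 2*(√(-11))²) + 25299) = √((121 + 2*(I*√11)²) + 25299) = √((121 + 2*(-11)) + 25299) = √((121 - 22) + 25299) = √(99 + 25299) = √25398 = 3*√2822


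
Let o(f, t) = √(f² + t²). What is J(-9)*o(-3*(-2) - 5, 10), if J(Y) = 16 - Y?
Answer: 25*√101 ≈ 251.25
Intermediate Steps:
J(-9)*o(-3*(-2) - 5, 10) = (16 - 1*(-9))*√((-3*(-2) - 5)² + 10²) = (16 + 9)*√((6 - 5)² + 100) = 25*√(1² + 100) = 25*√(1 + 100) = 25*√101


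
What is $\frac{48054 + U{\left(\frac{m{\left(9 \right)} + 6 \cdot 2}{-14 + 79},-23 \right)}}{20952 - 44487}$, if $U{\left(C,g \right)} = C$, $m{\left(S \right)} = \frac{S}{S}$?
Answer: $- \frac{240271}{117675} \approx -2.0418$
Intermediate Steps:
$m{\left(S \right)} = 1$
$\frac{48054 + U{\left(\frac{m{\left(9 \right)} + 6 \cdot 2}{-14 + 79},-23 \right)}}{20952 - 44487} = \frac{48054 + \frac{1 + 6 \cdot 2}{-14 + 79}}{20952 - 44487} = \frac{48054 + \frac{1 + 12}{65}}{-23535} = \left(48054 + 13 \cdot \frac{1}{65}\right) \left(- \frac{1}{23535}\right) = \left(48054 + \frac{1}{5}\right) \left(- \frac{1}{23535}\right) = \frac{240271}{5} \left(- \frac{1}{23535}\right) = - \frac{240271}{117675}$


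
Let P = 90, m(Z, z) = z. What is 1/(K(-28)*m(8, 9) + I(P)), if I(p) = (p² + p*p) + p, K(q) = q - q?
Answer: 1/16290 ≈ 6.1387e-5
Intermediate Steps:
K(q) = 0
I(p) = p + 2*p² (I(p) = (p² + p²) + p = 2*p² + p = p + 2*p²)
1/(K(-28)*m(8, 9) + I(P)) = 1/(0*9 + 90*(1 + 2*90)) = 1/(0 + 90*(1 + 180)) = 1/(0 + 90*181) = 1/(0 + 16290) = 1/16290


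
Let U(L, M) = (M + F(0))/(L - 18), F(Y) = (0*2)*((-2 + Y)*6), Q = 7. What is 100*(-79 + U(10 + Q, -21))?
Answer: -5800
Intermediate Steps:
F(Y) = 0 (F(Y) = 0*(-12 + 6*Y) = 0)
U(L, M) = M/(-18 + L) (U(L, M) = (M + 0)/(L - 18) = M/(-18 + L))
100*(-79 + U(10 + Q, -21)) = 100*(-79 - 21/(-18 + (10 + 7))) = 100*(-79 - 21/(-18 + 17)) = 100*(-79 - 21/(-1)) = 100*(-79 - 21*(-1)) = 100*(-79 + 21) = 100*(-58) = -5800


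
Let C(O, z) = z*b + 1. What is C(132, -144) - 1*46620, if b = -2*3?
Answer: -45755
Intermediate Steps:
b = -6
C(O, z) = 1 - 6*z (C(O, z) = z*(-6) + 1 = -6*z + 1 = 1 - 6*z)
C(132, -144) - 1*46620 = (1 - 6*(-144)) - 1*46620 = (1 + 864) - 46620 = 865 - 46620 = -45755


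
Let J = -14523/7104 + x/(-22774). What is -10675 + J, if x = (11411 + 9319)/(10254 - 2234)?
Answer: -115448007599283/10812730816 ≈ -10677.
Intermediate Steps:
x = 2073/802 (x = 20730/8020 = 20730*(1/8020) = 2073/802 ≈ 2.5848)
J = -22106138483/10812730816 (J = -14523/7104 + (2073/802)/(-22774) = -14523*1/7104 + (2073/802)*(-1/22774) = -4841/2368 - 2073/18264748 = -22106138483/10812730816 ≈ -2.0445)
-10675 + J = -10675 - 22106138483/10812730816 = -115448007599283/10812730816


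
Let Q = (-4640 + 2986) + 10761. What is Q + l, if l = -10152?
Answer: -1045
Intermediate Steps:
Q = 9107 (Q = -1654 + 10761 = 9107)
Q + l = 9107 - 10152 = -1045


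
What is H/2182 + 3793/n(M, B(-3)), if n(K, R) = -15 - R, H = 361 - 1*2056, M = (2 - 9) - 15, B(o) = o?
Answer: -4148333/13092 ≈ -316.86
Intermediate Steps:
M = -22 (M = -7 - 15 = -22)
H = -1695 (H = 361 - 2056 = -1695)
H/2182 + 3793/n(M, B(-3)) = -1695/2182 + 3793/(-15 - 1*(-3)) = -1695*1/2182 + 3793/(-15 + 3) = -1695/2182 + 3793/(-12) = -1695/2182 + 3793*(-1/12) = -1695/2182 - 3793/12 = -4148333/13092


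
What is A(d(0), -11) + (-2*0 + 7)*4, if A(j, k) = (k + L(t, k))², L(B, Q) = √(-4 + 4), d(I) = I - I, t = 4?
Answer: 149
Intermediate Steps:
d(I) = 0
L(B, Q) = 0 (L(B, Q) = √0 = 0)
A(j, k) = k² (A(j, k) = (k + 0)² = k²)
A(d(0), -11) + (-2*0 + 7)*4 = (-11)² + (-2*0 + 7)*4 = 121 + (0 + 7)*4 = 121 + 7*4 = 121 + 28 = 149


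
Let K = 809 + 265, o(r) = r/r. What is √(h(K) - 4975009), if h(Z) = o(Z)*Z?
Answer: I*√4973935 ≈ 2230.2*I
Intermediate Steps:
o(r) = 1
K = 1074
h(Z) = Z (h(Z) = 1*Z = Z)
√(h(K) - 4975009) = √(1074 - 4975009) = √(-4973935) = I*√4973935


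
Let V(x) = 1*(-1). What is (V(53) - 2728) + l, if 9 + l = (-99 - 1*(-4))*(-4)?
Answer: -2358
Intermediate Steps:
V(x) = -1
l = 371 (l = -9 + (-99 - 1*(-4))*(-4) = -9 + (-99 + 4)*(-4) = -9 - 95*(-4) = -9 + 380 = 371)
(V(53) - 2728) + l = (-1 - 2728) + 371 = -2729 + 371 = -2358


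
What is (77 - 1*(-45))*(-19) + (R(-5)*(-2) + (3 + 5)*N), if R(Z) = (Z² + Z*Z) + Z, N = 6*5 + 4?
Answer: -2136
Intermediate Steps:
N = 34 (N = 30 + 4 = 34)
R(Z) = Z + 2*Z² (R(Z) = (Z² + Z²) + Z = 2*Z² + Z = Z + 2*Z²)
(77 - 1*(-45))*(-19) + (R(-5)*(-2) + (3 + 5)*N) = (77 - 1*(-45))*(-19) + (-5*(1 + 2*(-5))*(-2) + (3 + 5)*34) = (77 + 45)*(-19) + (-5*(1 - 10)*(-2) + 8*34) = 122*(-19) + (-5*(-9)*(-2) + 272) = -2318 + (45*(-2) + 272) = -2318 + (-90 + 272) = -2318 + 182 = -2136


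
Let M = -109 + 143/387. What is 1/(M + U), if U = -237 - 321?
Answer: -387/257986 ≈ -0.0015001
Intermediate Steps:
M = -42040/387 (M = -109 + 143*(1/387) = -109 + 143/387 = -42040/387 ≈ -108.63)
U = -558
1/(M + U) = 1/(-42040/387 - 558) = 1/(-257986/387) = -387/257986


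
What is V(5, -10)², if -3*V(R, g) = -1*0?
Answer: 0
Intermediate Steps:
V(R, g) = 0 (V(R, g) = -(-1)*0/3 = -⅓*0 = 0)
V(5, -10)² = 0² = 0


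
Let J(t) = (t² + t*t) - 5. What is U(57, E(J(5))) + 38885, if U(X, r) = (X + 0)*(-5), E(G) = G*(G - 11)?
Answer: 38600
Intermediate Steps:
J(t) = -5 + 2*t² (J(t) = (t² + t²) - 5 = 2*t² - 5 = -5 + 2*t²)
E(G) = G*(-11 + G)
U(X, r) = -5*X (U(X, r) = X*(-5) = -5*X)
U(57, E(J(5))) + 38885 = -5*57 + 38885 = -285 + 38885 = 38600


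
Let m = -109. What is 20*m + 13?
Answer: -2167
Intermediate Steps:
20*m + 13 = 20*(-109) + 13 = -2180 + 13 = -2167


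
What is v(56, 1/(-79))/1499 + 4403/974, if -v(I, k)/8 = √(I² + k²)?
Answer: 4403/974 - 8*√19571777/118421 ≈ 4.2217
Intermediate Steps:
v(I, k) = -8*√(I² + k²)
v(56, 1/(-79))/1499 + 4403/974 = -8*√(56² + (1/(-79))²)/1499 + 4403/974 = -8*√(3136 + (-1/79)²)*(1/1499) + 4403*(1/974) = -8*√(3136 + 1/6241)*(1/1499) + 4403/974 = -8*√19571777/79*(1/1499) + 4403/974 = -8*√19571777/118421 + 4403/974 = 4403/974 - 8*√19571777/118421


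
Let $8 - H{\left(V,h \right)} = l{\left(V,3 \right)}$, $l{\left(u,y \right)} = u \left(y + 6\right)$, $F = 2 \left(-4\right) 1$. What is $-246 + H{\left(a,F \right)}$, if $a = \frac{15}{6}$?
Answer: $- \frac{521}{2} \approx -260.5$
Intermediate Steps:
$a = \frac{5}{2}$ ($a = 15 \cdot \frac{1}{6} = \frac{5}{2} \approx 2.5$)
$F = -8$ ($F = \left(-8\right) 1 = -8$)
$l{\left(u,y \right)} = u \left(6 + y\right)$
$H{\left(V,h \right)} = 8 - 9 V$ ($H{\left(V,h \right)} = 8 - V \left(6 + 3\right) = 8 - V 9 = 8 - 9 V$)
$-246 + H{\left(a,F \right)} = -246 + \left(8 - \frac{45}{2}\right) = -246 - \frac{29}{2} = - \frac{521}{2}$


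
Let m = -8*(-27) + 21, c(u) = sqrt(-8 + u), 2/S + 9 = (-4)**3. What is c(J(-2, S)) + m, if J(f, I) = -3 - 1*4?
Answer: 237 + I*sqrt(15) ≈ 237.0 + 3.873*I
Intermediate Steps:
S = -2/73 (S = 2/(-9 + (-4)**3) = 2/(-9 - 64) = 2/(-73) = 2*(-1/73) = -2/73 ≈ -0.027397)
J(f, I) = -7 (J(f, I) = -3 - 4 = -7)
m = 237 (m = 216 + 21 = 237)
c(J(-2, S)) + m = sqrt(-8 - 7) + 237 = sqrt(-15) + 237 = I*sqrt(15) + 237 = 237 + I*sqrt(15)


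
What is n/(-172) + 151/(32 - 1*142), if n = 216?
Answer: -12433/4730 ≈ -2.6285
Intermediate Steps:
n/(-172) + 151/(32 - 1*142) = 216/(-172) + 151/(32 - 1*142) = 216*(-1/172) + 151/(32 - 142) = -54/43 + 151/(-110) = -54/43 + 151*(-1/110) = -54/43 - 151/110 = -12433/4730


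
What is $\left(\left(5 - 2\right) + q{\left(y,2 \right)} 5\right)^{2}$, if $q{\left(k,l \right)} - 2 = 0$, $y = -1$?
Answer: $169$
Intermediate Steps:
$q{\left(k,l \right)} = 2$ ($q{\left(k,l \right)} = 2 + 0 = 2$)
$\left(\left(5 - 2\right) + q{\left(y,2 \right)} 5\right)^{2} = \left(\left(5 - 2\right) + 2 \cdot 5\right)^{2} = \left(\left(5 - 2\right) + 10\right)^{2} = \left(3 + 10\right)^{2} = 13^{2} = 169$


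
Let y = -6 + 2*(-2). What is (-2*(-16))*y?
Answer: -320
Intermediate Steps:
y = -10 (y = -6 - 4 = -10)
(-2*(-16))*y = -2*(-16)*(-10) = 32*(-10) = -320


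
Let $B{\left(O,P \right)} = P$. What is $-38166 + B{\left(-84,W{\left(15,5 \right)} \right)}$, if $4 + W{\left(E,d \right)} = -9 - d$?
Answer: $-38184$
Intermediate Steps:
$W{\left(E,d \right)} = -13 - d$ ($W{\left(E,d \right)} = -4 - \left(9 + d\right) = -13 - d$)
$-38166 + B{\left(-84,W{\left(15,5 \right)} \right)} = -38166 - 18 = -38184$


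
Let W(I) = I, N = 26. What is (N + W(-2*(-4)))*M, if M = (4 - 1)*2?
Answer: 204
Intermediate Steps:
M = 6 (M = 3*2 = 6)
(N + W(-2*(-4)))*M = (26 - 2*(-4))*6 = (26 + 8)*6 = 34*6 = 204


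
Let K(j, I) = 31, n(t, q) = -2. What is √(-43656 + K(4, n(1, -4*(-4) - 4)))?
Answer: 5*I*√1745 ≈ 208.87*I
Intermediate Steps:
√(-43656 + K(4, n(1, -4*(-4) - 4))) = √(-43656 + 31) = √(-43625) = 5*I*√1745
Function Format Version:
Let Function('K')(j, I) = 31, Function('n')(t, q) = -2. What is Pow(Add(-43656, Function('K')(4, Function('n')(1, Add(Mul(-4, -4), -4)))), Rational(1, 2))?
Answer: Mul(5, I, Pow(1745, Rational(1, 2))) ≈ Mul(208.87, I)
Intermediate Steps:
Pow(Add(-43656, Function('K')(4, Function('n')(1, Add(Mul(-4, -4), -4)))), Rational(1, 2)) = Pow(Add(-43656, 31), Rational(1, 2)) = Pow(-43625, Rational(1, 2)) = Mul(5, I, Pow(1745, Rational(1, 2)))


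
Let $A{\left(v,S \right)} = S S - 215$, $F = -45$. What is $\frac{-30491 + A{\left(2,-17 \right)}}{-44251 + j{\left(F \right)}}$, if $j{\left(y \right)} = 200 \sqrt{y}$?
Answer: $\frac{1345982667}{1959951001} + \frac{18250200 i \sqrt{5}}{1959951001} \approx 0.68674 + 0.020821 i$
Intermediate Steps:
$A{\left(v,S \right)} = -215 + S^{2}$ ($A{\left(v,S \right)} = S^{2} - 215 = -215 + S^{2}$)
$\frac{-30491 + A{\left(2,-17 \right)}}{-44251 + j{\left(F \right)}} = \frac{-30491 - \left(215 - \left(-17\right)^{2}\right)}{-44251 + 200 \sqrt{-45}} = \frac{-30491 + \left(-215 + 289\right)}{-44251 + 200 \cdot 3 i \sqrt{5}} = \frac{-30491 + 74}{-44251 + 600 i \sqrt{5}} = - \frac{30417}{-44251 + 600 i \sqrt{5}}$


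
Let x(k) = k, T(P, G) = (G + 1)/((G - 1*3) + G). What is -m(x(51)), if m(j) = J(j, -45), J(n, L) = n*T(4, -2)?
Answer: -51/7 ≈ -7.2857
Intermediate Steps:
T(P, G) = (1 + G)/(-3 + 2*G) (T(P, G) = (1 + G)/((G - 3) + G) = (1 + G)/((-3 + G) + G) = (1 + G)/(-3 + 2*G))
J(n, L) = n/7 (J(n, L) = n*((1 - 2)/(-3 + 2*(-2))) = n*(-1/(-3 - 4)) = n*(-1/(-7)) = n*(-⅐*(-1)) = n*(⅐) = n/7)
m(j) = j/7
-m(x(51)) = -51/7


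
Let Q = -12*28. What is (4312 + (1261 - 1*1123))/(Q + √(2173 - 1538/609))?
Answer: -182115360/13486369 - 890*√804987771/13486369 ≈ -15.376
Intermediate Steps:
Q = -336
(4312 + (1261 - 1*1123))/(Q + √(2173 - 1538/609)) = (4312 + (1261 - 1*1123))/(-336 + √(2173 - 1538/609)) = (4312 + (1261 - 1123))/(-336 + √(2173 - 1538*1/609)) = (4312 + 138)/(-336 + √(2173 - 1538/609)) = 4450/(-336 + √(1321819/609)) = 4450/(-336 + √804987771/609)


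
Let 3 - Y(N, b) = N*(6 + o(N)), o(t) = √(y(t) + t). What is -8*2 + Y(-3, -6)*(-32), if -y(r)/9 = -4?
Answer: -688 - 96*√33 ≈ -1239.5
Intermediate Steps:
y(r) = 36 (y(r) = -9*(-4) = 36)
o(t) = √(36 + t)
Y(N, b) = 3 - N*(6 + √(36 + N))
-8*2 + Y(-3, -6)*(-32) = -8*2 + (3 - 6*(-3) - 1*(-3)*√(36 - 3))*(-32) = -1*16 + (3 + 18 - 1*(-3)*√33)*(-32) = -16 + (3 + 18 + 3*√33)*(-32) = -16 + (21 + 3*√33)*(-32) = -16 + (-672 - 96*√33) = -688 - 96*√33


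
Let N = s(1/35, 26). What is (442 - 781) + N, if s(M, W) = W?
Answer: -313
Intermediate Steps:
N = 26
(442 - 781) + N = (442 - 781) + 26 = -339 + 26 = -313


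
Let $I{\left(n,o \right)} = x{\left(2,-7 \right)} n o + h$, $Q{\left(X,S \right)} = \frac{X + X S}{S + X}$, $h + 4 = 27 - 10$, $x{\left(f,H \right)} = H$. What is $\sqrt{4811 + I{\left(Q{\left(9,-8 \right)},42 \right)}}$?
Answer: $3 \sqrt{2594} \approx 152.79$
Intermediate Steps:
$h = 13$ ($h = -4 + \left(27 - 10\right) = -4 + 17 = 13$)
$Q{\left(X,S \right)} = \frac{X + S X}{S + X}$
$I{\left(n,o \right)} = 13 - 7 n o$ ($I{\left(n,o \right)} = - 7 n o + 13 = 13 - 7 n o$)
$\sqrt{4811 + I{\left(Q{\left(9,-8 \right)},42 \right)}} = \sqrt{4811 - \left(-13 + 7 \frac{9 \left(1 - 8\right)}{-8 + 9} \cdot 42\right)} = \sqrt{4811 - \left(-13 + 7 \cdot 9 \cdot 1^{-1} \left(-7\right) 42\right)} = \sqrt{4811 - \left(-13 + 7 \cdot 9 \cdot 1 \left(-7\right) 42\right)} = \sqrt{4811 - \left(-13 - 18522\right)} = \sqrt{4811 + \left(13 + 18522\right)} = \sqrt{4811 + 18535} = \sqrt{23346} = 3 \sqrt{2594}$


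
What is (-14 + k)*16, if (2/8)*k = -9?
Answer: -800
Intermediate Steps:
k = -36 (k = 4*(-9) = -36)
(-14 + k)*16 = (-14 - 36)*16 = -50*16 = -800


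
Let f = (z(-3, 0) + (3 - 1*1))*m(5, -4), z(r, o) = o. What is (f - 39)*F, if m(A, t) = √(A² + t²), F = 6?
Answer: -234 + 12*√41 ≈ -157.16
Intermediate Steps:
f = 2*√41 (f = (0 + (3 - 1*1))*√(5² + (-4)²) = (0 + (3 - 1))*√(25 + 16) = (0 + 2)*√41 = 2*√41 ≈ 12.806)
(f - 39)*F = (2*√41 - 39)*6 = (-39 + 2*√41)*6 = -234 + 12*√41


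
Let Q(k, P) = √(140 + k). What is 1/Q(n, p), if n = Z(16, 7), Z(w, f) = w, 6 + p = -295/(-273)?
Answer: √39/78 ≈ 0.080064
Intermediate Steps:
p = -1343/273 (p = -6 - 295/(-273) = -6 - 295*(-1/273) = -6 + 295/273 = -1343/273 ≈ -4.9194)
n = 16
1/Q(n, p) = 1/(√(140 + 16)) = 1/(√156) = 1/(2*√39) = √39/78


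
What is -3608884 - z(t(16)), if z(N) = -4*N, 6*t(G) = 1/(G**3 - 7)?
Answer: -44270180026/12267 ≈ -3.6089e+6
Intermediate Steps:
t(G) = 1/(6*(-7 + G**3)) (t(G) = 1/(6*(G**3 - 7)) = 1/(6*(-7 + G**3)))
-3608884 - z(t(16)) = -3608884 - (-4)*1/(6*(-7 + 16**3)) = -3608884 - (-4)*1/(6*(-7 + 4096)) = -3608884 - (-4)*(1/6)/4089 = -3608884 - (-4)*(1/6)*(1/4089) = -3608884 - (-4)/24534 = -3608884 - 1*(-2/12267) = -3608884 + 2/12267 = -44270180026/12267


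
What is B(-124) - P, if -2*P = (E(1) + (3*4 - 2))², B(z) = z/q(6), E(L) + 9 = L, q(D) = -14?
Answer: 76/7 ≈ 10.857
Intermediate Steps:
E(L) = -9 + L
B(z) = -z/14 (B(z) = z/(-14) = z*(-1/14) = -z/14)
P = -2 (P = -((-9 + 1) + (3*4 - 2))²/2 = -(-8 + (12 - 2))²/2 = -(-8 + 10)²/2 = -½*2² = -½*4 = -2)
B(-124) - P = -1/14*(-124) - 1*(-2) = 62/7 + 2 = 76/7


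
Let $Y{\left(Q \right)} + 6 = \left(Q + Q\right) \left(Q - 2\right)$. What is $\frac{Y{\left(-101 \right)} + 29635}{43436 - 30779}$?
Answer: $\frac{50435}{12657} \approx 3.9848$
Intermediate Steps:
$Y{\left(Q \right)} = -6 + 2 Q \left(-2 + Q\right)$ ($Y{\left(Q \right)} = -6 + \left(Q + Q\right) \left(Q - 2\right) = -6 + 2 Q \left(-2 + Q\right)$)
$\frac{Y{\left(-101 \right)} + 29635}{43436 - 30779} = \frac{\left(-6 - -404 + 2 \left(-101\right)^{2}\right) + 29635}{43436 - 30779} = \frac{\left(-6 + 404 + 2 \cdot 10201\right) + 29635}{12657} = \left(\left(-6 + 404 + 20402\right) + 29635\right) \frac{1}{12657} = \left(20800 + 29635\right) \frac{1}{12657} = 50435 \cdot \frac{1}{12657} = \frac{50435}{12657}$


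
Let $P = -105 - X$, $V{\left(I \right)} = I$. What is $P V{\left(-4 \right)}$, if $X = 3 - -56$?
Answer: $656$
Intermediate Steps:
$X = 59$ ($X = 3 + 56 = 59$)
$P = -164$ ($P = -105 - 59 = -164$)
$P V{\left(-4 \right)} = \left(-164\right) \left(-4\right) = 656$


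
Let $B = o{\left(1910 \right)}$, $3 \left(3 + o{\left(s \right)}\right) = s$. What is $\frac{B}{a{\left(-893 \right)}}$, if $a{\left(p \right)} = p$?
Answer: $- \frac{1901}{2679} \approx -0.70959$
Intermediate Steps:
$o{\left(s \right)} = -3 + \frac{s}{3}$
$B = \frac{1901}{3}$ ($B = -3 + \frac{1}{3} \cdot 1910 = -3 + \frac{1910}{3} = \frac{1901}{3} \approx 633.67$)
$\frac{B}{a{\left(-893 \right)}} = \frac{1901}{3 \left(-893\right)} = \frac{1901}{3} \left(- \frac{1}{893}\right) = - \frac{1901}{2679}$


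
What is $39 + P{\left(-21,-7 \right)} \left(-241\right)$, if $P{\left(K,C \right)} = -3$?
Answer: $762$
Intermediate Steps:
$39 + P{\left(-21,-7 \right)} \left(-241\right) = 39 - -723 = 39 + 723 = 762$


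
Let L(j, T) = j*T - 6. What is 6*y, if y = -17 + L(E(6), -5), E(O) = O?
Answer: -318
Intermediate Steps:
L(j, T) = -6 + T*j (L(j, T) = T*j - 6 = -6 + T*j)
y = -53 (y = -17 + (-6 - 5*6) = -17 + (-6 - 30) = -17 - 36 = -53)
6*y = 6*(-53) = -318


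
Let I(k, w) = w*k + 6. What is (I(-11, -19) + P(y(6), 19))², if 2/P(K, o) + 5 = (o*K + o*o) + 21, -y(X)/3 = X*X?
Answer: 129688575129/2805625 ≈ 46225.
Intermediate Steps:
I(k, w) = 6 + k*w (I(k, w) = k*w + 6 = 6 + k*w)
y(X) = -3*X² (y(X) = -3*X*X = -3*X²)
P(K, o) = 2/(16 + o² + K*o) (P(K, o) = 2/(-5 + ((o*K + o*o) + 21)) = 2/(-5 + ((K*o + o²) + 21)) = 2/(-5 + ((o² + K*o) + 21)) = 2/(-5 + (21 + o² + K*o)) = 2/(16 + o² + K*o))
(I(-11, -19) + P(y(6), 19))² = ((6 - 11*(-19)) + 2/(16 + 19² - 3*6²*19))² = ((6 + 209) + 2/(16 + 361 - 3*36*19))² = (215 + 2/(16 + 361 - 108*19))² = (215 + 2/(16 + 361 - 2052))² = (215 + 2/(-1675))² = (215 + 2*(-1/1675))² = (215 - 2/1675)² = (360123/1675)² = 129688575129/2805625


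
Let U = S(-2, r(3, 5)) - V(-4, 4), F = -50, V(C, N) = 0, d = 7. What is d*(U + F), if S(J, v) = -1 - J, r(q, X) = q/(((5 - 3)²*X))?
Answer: -343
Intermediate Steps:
r(q, X) = q/(4*X) (r(q, X) = q/((2²*X)) = q/((4*X)) = q*(1/(4*X)) = q/(4*X))
U = 1 (U = (-1 - 1*(-2)) - 1*0 = (-1 + 2) + 0 = 1 + 0 = 1)
d*(U + F) = 7*(1 - 50) = 7*(-49) = -343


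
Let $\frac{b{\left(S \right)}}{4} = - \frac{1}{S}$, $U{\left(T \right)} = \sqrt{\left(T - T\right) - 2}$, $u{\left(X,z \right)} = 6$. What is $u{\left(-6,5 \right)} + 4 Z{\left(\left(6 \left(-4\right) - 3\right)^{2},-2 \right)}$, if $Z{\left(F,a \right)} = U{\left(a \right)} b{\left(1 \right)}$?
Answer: $6 - 16 i \sqrt{2} \approx 6.0 - 22.627 i$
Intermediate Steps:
$U{\left(T \right)} = i \sqrt{2}$ ($U{\left(T \right)} = \sqrt{0 - 2} = \sqrt{-2} = i \sqrt{2}$)
$b{\left(S \right)} = - \frac{4}{S}$ ($b{\left(S \right)} = 4 \left(- \frac{1}{S}\right) = - \frac{4}{S}$)
$Z{\left(F,a \right)} = - 4 i \sqrt{2}$ ($Z{\left(F,a \right)} = i \sqrt{2} \left(- \frac{4}{1}\right) = i \sqrt{2} \left(\left(-4\right) 1\right) = i \sqrt{2} \left(-4\right) = - 4 i \sqrt{2}$)
$u{\left(-6,5 \right)} + 4 Z{\left(\left(6 \left(-4\right) - 3\right)^{2},-2 \right)} = 6 + 4 \left(- 4 i \sqrt{2}\right) = 6 - 16 i \sqrt{2}$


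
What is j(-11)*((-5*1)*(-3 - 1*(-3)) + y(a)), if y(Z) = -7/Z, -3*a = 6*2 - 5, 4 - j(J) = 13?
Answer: -27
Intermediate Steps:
j(J) = -9 (j(J) = 4 - 1*13 = 4 - 13 = -9)
a = -7/3 (a = -(6*2 - 5)/3 = -(12 - 5)/3 = -⅓*7 = -7/3 ≈ -2.3333)
j(-11)*((-5*1)*(-3 - 1*(-3)) + y(a)) = -9*((-5*1)*(-3 - 1*(-3)) - 7/(-7/3)) = -9*(-5*(-3 + 3) - 7*(-3/7)) = -9*(-5*0 + 3) = -9*(0 + 3) = -9*3 = -27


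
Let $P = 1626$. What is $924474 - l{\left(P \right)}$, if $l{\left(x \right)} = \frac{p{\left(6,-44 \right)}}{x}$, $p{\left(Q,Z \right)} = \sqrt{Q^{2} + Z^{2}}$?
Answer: $924474 - \frac{\sqrt{493}}{813} \approx 9.2447 \cdot 10^{5}$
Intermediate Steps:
$l{\left(x \right)} = \frac{2 \sqrt{493}}{x}$ ($l{\left(x \right)} = \frac{\sqrt{6^{2} + \left(-44\right)^{2}}}{x} = \frac{\sqrt{36 + 1936}}{x} = \frac{\sqrt{1972}}{x} = \frac{2 \sqrt{493}}{x}$)
$924474 - l{\left(P \right)} = 924474 - \frac{2 \sqrt{493}}{1626} = 924474 - 2 \sqrt{493} \cdot \frac{1}{1626} = 924474 - \frac{\sqrt{493}}{813}$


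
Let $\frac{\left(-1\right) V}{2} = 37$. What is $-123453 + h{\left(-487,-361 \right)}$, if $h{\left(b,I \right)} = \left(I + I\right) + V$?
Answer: $-124249$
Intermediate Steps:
$V = -74$ ($V = \left(-2\right) 37 = -74$)
$h{\left(b,I \right)} = -74 + 2 I$ ($h{\left(b,I \right)} = \left(I + I\right) - 74 = 2 I - 74 = -74 + 2 I$)
$-123453 + h{\left(-487,-361 \right)} = -123453 + \left(-74 + 2 \left(-361\right)\right) = -123453 - 796 = -124249$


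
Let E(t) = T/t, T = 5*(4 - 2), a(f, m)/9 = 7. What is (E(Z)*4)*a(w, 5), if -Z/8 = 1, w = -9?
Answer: -315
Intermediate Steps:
Z = -8 (Z = -8*1 = -8)
a(f, m) = 63 (a(f, m) = 9*7 = 63)
T = 10 (T = 5*2 = 10)
E(t) = 10/t
(E(Z)*4)*a(w, 5) = ((10/(-8))*4)*63 = ((10*(-1/8))*4)*63 = -5/4*4*63 = -5*63 = -315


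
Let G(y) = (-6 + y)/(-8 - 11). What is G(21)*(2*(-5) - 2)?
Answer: 180/19 ≈ 9.4737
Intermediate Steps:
G(y) = 6/19 - y/19 (G(y) = (-6 + y)/(-19) = (-6 + y)*(-1/19) = 6/19 - y/19)
G(21)*(2*(-5) - 2) = (6/19 - 1/19*21)*(2*(-5) - 2) = (6/19 - 21/19)*(-10 - 2) = -15/19*(-12) = 180/19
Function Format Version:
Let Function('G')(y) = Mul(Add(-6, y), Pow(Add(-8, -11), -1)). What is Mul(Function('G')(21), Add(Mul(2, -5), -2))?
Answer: Rational(180, 19) ≈ 9.4737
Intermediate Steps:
Function('G')(y) = Add(Rational(6, 19), Mul(Rational(-1, 19), y)) (Function('G')(y) = Mul(Add(-6, y), Pow(-19, -1)) = Mul(Add(-6, y), Rational(-1, 19)) = Add(Rational(6, 19), Mul(Rational(-1, 19), y)))
Mul(Function('G')(21), Add(Mul(2, -5), -2)) = Mul(Add(Rational(6, 19), Mul(Rational(-1, 19), 21)), Add(Mul(2, -5), -2)) = Mul(Add(Rational(6, 19), Rational(-21, 19)), Add(-10, -2)) = Mul(Rational(-15, 19), -12) = Rational(180, 19)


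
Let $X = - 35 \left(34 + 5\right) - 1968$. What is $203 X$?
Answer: $-676599$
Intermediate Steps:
$X = -3333$ ($X = \left(-35\right) 39 - 1968 = -1365 - 1968 = -3333$)
$203 X = 203 \left(-3333\right) = -676599$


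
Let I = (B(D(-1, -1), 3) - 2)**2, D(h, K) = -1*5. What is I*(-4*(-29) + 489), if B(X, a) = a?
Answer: 605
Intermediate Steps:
D(h, K) = -5
I = 1 (I = (3 - 2)**2 = 1**2 = 1)
I*(-4*(-29) + 489) = 1*(-4*(-29) + 489) = 1*(116 + 489) = 1*605 = 605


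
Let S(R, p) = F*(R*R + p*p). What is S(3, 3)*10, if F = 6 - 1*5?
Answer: 180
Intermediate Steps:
F = 1 (F = 6 - 5 = 1)
S(R, p) = R² + p² (S(R, p) = 1*(R*R + p*p) = 1*(R² + p²) = R² + p²)
S(3, 3)*10 = (3² + 3²)*10 = (9 + 9)*10 = 18*10 = 180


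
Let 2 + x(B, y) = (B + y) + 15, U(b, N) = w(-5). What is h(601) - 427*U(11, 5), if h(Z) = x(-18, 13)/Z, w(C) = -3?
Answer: 769889/601 ≈ 1281.0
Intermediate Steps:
U(b, N) = -3
x(B, y) = 13 + B + y (x(B, y) = -2 + ((B + y) + 15) = -2 + (15 + B + y) = 13 + B + y)
h(Z) = 8/Z (h(Z) = (13 - 18 + 13)/Z = 8/Z)
h(601) - 427*U(11, 5) = 8/601 - 427*(-3) = 8*(1/601) - 1*(-1281) = 8/601 + 1281 = 769889/601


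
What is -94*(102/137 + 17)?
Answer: -228514/137 ≈ -1668.0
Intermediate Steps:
-94*(102/137 + 17) = -94*2431/137 = -228514/137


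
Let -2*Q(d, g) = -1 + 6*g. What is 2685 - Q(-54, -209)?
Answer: 4115/2 ≈ 2057.5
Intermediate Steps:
Q(d, g) = 1/2 - 3*g (Q(d, g) = -(-1 + 6*g)/2 = 1/2 - 3*g)
2685 - Q(-54, -209) = 2685 - (1/2 - 3*(-209)) = 2685 - (1/2 + 627) = 2685 - 1*1255/2 = 2685 - 1255/2 = 4115/2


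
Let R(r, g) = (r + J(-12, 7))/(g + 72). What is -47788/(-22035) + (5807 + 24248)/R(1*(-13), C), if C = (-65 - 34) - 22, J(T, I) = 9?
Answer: 2496232729/6780 ≈ 3.6818e+5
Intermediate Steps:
C = -121 (C = -99 - 22 = -121)
R(r, g) = (9 + r)/(72 + g) (R(r, g) = (r + 9)/(g + 72) = (9 + r)/(72 + g))
-47788/(-22035) + (5807 + 24248)/R(1*(-13), C) = -47788/(-22035) + (5807 + 24248)/(((9 + 1*(-13))/(72 - 121))) = -47788*(-1/22035) + 30055/(((9 - 13)/(-49))) = 3676/1695 + 30055/((-1/49*(-4))) = 3676/1695 + 30055/(4/49) = 3676/1695 + 30055*(49/4) = 3676/1695 + 1472695/4 = 2496232729/6780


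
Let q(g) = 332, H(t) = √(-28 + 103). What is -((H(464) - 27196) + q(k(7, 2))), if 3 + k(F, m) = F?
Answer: 26864 - 5*√3 ≈ 26855.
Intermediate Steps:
H(t) = 5*√3 (H(t) = √75 = 5*√3)
k(F, m) = -3 + F
-((H(464) - 27196) + q(k(7, 2))) = -((5*√3 - 27196) + 332) = -((-27196 + 5*√3) + 332) = -(-26864 + 5*√3) = 26864 - 5*√3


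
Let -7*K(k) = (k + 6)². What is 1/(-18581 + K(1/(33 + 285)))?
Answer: -707868/13156539589 ≈ -5.3803e-5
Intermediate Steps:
K(k) = -(6 + k)²/7 (K(k) = -(k + 6)²/7 = -(6 + k)²/7)
1/(-18581 + K(1/(33 + 285))) = 1/(-18581 - (6 + 1/(33 + 285))²/7) = 1/(-18581 - (6 + 1/318)²/7) = 1/(-18581 - (1909/318)²/7) = 1/(-18581 - ⅐*3644281/101124) = 1/(-18581 - 3644281/707868) = 1/(-13156539589/707868) = -707868/13156539589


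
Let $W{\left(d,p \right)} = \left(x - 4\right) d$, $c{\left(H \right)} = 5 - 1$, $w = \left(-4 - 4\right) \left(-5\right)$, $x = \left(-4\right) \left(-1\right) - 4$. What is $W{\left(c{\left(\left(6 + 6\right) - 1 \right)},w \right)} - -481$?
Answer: $465$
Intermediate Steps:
$x = 0$ ($x = 4 - 4 = 0$)
$w = 40$ ($w = \left(-8\right) \left(-5\right) = 40$)
$c{\left(H \right)} = 4$ ($c{\left(H \right)} = 5 - 1 = 4$)
$W{\left(d,p \right)} = - 4 d$ ($W{\left(d,p \right)} = \left(0 - 4\right) d = - 4 d$)
$W{\left(c{\left(\left(6 + 6\right) - 1 \right)},w \right)} - -481 = \left(-4\right) 4 - -481 = -16 + 481 = 465$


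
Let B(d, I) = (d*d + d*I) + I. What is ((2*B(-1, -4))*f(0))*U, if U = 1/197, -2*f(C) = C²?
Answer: 0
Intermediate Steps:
f(C) = -C²/2
B(d, I) = I + d² + I*d (B(d, I) = (d² + I*d) + I = I + d² + I*d)
U = 1/197 ≈ 0.0050761
((2*B(-1, -4))*f(0))*U = ((2*(-4 + (-1)² - 4*(-1)))*(-½*0²))*(1/197) = ((2*(-4 + 1 + 4))*(-½*0))*(1/197) = ((2*1)*0)*(1/197) = (2*0)*(1/197) = 0*(1/197) = 0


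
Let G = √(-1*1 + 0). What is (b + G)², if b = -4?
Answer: (4 - I)² ≈ 15.0 - 8.0*I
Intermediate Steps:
G = I (G = √(-1 + 0) = √(-1) = I ≈ 1.0*I)
(b + G)² = (-4 + I)²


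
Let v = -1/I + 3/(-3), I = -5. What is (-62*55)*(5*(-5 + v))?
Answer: 98890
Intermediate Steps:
v = -⅘ (v = -1/(-5) + 3/(-3) = -1*(-⅕) + 3*(-⅓) = ⅕ - 1 = -⅘ ≈ -0.80000)
(-62*55)*(5*(-5 + v)) = (-62*55)*(5*(-5 - ⅘)) = -17050*(-29)/5 = -3410*(-29) = 98890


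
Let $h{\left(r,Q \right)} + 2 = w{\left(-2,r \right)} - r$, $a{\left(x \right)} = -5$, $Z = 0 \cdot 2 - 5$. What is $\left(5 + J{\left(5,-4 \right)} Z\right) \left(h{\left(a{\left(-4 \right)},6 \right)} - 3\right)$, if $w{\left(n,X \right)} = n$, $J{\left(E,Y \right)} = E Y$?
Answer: $-210$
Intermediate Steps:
$Z = -5$ ($Z = 0 - 5 = -5$)
$h{\left(r,Q \right)} = -4 - r$ ($h{\left(r,Q \right)} = -2 - \left(2 + r\right) = -4 - r$)
$\left(5 + J{\left(5,-4 \right)} Z\right) \left(h{\left(a{\left(-4 \right)},6 \right)} - 3\right) = \left(5 + 5 \left(-4\right) \left(-5\right)\right) \left(\left(-4 - -5\right) - 3\right) = \left(5 - -100\right) \left(\left(-4 + 5\right) - 3\right) = \left(5 + 100\right) \left(1 - 3\right) = 105 \left(-2\right) = -210$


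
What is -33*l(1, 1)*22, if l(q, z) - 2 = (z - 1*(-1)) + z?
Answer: -3630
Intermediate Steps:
l(q, z) = 3 + 2*z (l(q, z) = 2 + ((z - 1*(-1)) + z) = 2 + ((z + 1) + z) = 2 + ((1 + z) + z) = 2 + (1 + 2*z) = 3 + 2*z)
-33*l(1, 1)*22 = -33*(3 + 2*1)*22 = -33*(3 + 2)*22 = -33*5*22 = -165*22 = -3630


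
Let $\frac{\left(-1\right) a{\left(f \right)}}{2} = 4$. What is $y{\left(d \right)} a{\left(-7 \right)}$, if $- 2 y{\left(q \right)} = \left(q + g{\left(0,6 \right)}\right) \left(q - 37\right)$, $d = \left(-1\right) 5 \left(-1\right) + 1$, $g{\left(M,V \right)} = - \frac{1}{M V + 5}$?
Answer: $- \frac{3596}{5} \approx -719.2$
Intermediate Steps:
$a{\left(f \right)} = -8$ ($a{\left(f \right)} = \left(-2\right) 4 = -8$)
$g{\left(M,V \right)} = - \frac{1}{5 + M V}$
$d = 6$ ($d = \left(-5\right) \left(-1\right) + 1 = 5 + 1 = 6$)
$y{\left(q \right)} = - \frac{\left(-37 + q\right) \left(- \frac{1}{5} + q\right)}{2}$ ($y{\left(q \right)} = - \frac{\left(q - \frac{1}{5 + 0 \cdot 6}\right) \left(q - 37\right)}{2} = - \frac{\left(q - \frac{1}{5 + 0}\right) \left(-37 + q\right)}{2} = - \frac{\left(q - \frac{1}{5}\right) \left(-37 + q\right)}{2} = - \frac{\left(- \frac{1}{5} + q\right) \left(-37 + q\right)}{2} = - \frac{\left(-37 + q\right) \left(- \frac{1}{5} + q\right)}{2}$)
$y{\left(d \right)} a{\left(-7 \right)} = \left(- \frac{37}{10} - \frac{6^{2}}{2} + \frac{93}{5} \cdot 6\right) \left(-8\right) = \left(- \frac{37}{10} - 18 + \frac{558}{5}\right) \left(-8\right) = \frac{899}{10} \left(-8\right) = - \frac{3596}{5}$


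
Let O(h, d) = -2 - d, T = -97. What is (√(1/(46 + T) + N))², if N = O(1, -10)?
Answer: 407/51 ≈ 7.9804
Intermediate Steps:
N = 8 (N = -2 - 1*(-10) = -2 + 10 = 8)
(√(1/(46 + T) + N))² = (√(1/(46 - 97) + 8))² = (√(1/(-51) + 8))² = (√(-1/51 + 8))² = (√(407/51))² = (√20757/51)² = 407/51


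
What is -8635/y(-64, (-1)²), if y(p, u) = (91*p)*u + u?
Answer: 8635/5823 ≈ 1.4829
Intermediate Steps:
y(p, u) = u + 91*p*u (y(p, u) = 91*p*u + u = u + 91*p*u)
-8635/y(-64, (-1)²) = -8635/(1 + 91*(-64)) = -8635/(1 - 5824) = -8635/(1*(-5823)) = -8635/(-5823) = -8635*(-1/5823) = 8635/5823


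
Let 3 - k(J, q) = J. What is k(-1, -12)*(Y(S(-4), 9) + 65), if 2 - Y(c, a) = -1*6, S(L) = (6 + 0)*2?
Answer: 292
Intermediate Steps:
k(J, q) = 3 - J
S(L) = 12 (S(L) = 6*2 = 12)
Y(c, a) = 8 (Y(c, a) = 2 - (-1)*6 = 2 - 1*(-6) = 2 + 6 = 8)
k(-1, -12)*(Y(S(-4), 9) + 65) = (3 - 1*(-1))*(8 + 65) = (3 + 1)*73 = 4*73 = 292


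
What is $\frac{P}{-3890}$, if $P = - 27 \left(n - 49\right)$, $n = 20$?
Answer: $- \frac{783}{3890} \approx -0.20129$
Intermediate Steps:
$P = 783$ ($P = - 27 \left(20 - 49\right) = \left(-27\right) \left(-29\right) = 783$)
$\frac{P}{-3890} = \frac{783}{-3890} = 783 \left(- \frac{1}{3890}\right) = - \frac{783}{3890}$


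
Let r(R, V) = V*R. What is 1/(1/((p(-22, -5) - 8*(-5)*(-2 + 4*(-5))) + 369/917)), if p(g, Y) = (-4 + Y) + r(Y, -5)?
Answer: -791919/917 ≈ -863.60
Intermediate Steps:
r(R, V) = R*V
p(g, Y) = -4 - 4*Y (p(g, Y) = (-4 + Y) + Y*(-5) = (-4 + Y) - 5*Y = -4 - 4*Y)
1/(1/((p(-22, -5) - 8*(-5)*(-2 + 4*(-5))) + 369/917)) = 1/(1/(((-4 - 4*(-5)) - 8*(-5)*(-2 + 4*(-5))) + 369/917)) = 1/(1/(((-4 + 20) - (-40)*(-2 - 20)) + 369*(1/917))) = 1/(1/((16 - (-40)*(-22)) + 369/917)) = 1/(1/((16 - 1*880) + 369/917)) = 1/(1/((16 - 880) + 369/917)) = 1/(1/(-864 + 369/917)) = 1/(1/(-791919/917)) = 1/(-917/791919) = -791919/917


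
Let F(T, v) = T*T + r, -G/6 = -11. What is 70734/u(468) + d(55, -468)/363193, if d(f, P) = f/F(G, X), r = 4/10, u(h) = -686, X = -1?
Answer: -279790809978517/2713496984618 ≈ -103.11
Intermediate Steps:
r = 2/5 (r = 4*(1/10) = 2/5 ≈ 0.40000)
G = 66 (G = -6*(-11) = 66)
F(T, v) = 2/5 + T**2 (F(T, v) = T*T + 2/5 = T**2 + 2/5 = 2/5 + T**2)
d(f, P) = 5*f/21782 (d(f, P) = f/(2/5 + 66**2) = f/(2/5 + 4356) = f/(21782/5) = f*(5/21782) = 5*f/21782)
70734/u(468) + d(55, -468)/363193 = 70734/(-686) + ((5/21782)*55)/363193 = 70734*(-1/686) + (275/21782)*(1/363193) = -35367/343 + 275/7911069926 = -279790809978517/2713496984618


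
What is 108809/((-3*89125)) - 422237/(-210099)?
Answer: 10003883976/6241691125 ≈ 1.6028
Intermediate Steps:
108809/((-3*89125)) - 422237/(-210099) = 108809/(-267375) - 422237*(-1/210099) = 108809*(-1/267375) + 422237/210099 = -108809/267375 + 422237/210099 = 10003883976/6241691125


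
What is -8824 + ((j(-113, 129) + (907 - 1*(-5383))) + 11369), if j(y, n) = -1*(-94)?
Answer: 8929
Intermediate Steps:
j(y, n) = 94
-8824 + ((j(-113, 129) + (907 - 1*(-5383))) + 11369) = -8824 + ((94 + (907 - 1*(-5383))) + 11369) = -8824 + ((94 + (907 + 5383)) + 11369) = -8824 + ((94 + 6290) + 11369) = -8824 + (6384 + 11369) = -8824 + 17753 = 8929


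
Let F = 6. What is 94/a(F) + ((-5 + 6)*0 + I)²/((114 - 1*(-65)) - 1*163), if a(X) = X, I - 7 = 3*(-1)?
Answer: 50/3 ≈ 16.667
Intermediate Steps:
I = 4 (I = 7 + 3*(-1) = 7 - 3 = 4)
94/a(F) + ((-5 + 6)*0 + I)²/((114 - 1*(-65)) - 1*163) = 94/6 + ((-5 + 6)*0 + 4)²/((114 - 1*(-65)) - 1*163) = 94*(⅙) + (1*0 + 4)²/((114 + 65) - 163) = 47/3 + (0 + 4)²/(179 - 163) = 47/3 + 4²/16 = 47/3 + 16*(1/16) = 47/3 + 1 = 50/3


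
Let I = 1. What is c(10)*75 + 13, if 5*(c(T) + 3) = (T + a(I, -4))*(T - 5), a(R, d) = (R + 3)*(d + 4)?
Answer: 538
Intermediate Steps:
a(R, d) = (3 + R)*(4 + d)
c(T) = -3 + T*(-5 + T)/5 (c(T) = -3 + ((T + (12 + 3*(-4) + 4*1 + 1*(-4)))*(T - 5))/5 = -3 + ((T + (12 - 12 + 4 - 4))*(-5 + T))/5 = -3 + ((T + 0)*(-5 + T))/5 = -3 + (T*(-5 + T))/5 = -3 + T*(-5 + T)/5)
c(10)*75 + 13 = (-3 - 1*10 + (⅕)*10²)*75 + 13 = (-3 - 10 + (⅕)*100)*75 + 13 = (-3 - 10 + 20)*75 + 13 = 7*75 + 13 = 525 + 13 = 538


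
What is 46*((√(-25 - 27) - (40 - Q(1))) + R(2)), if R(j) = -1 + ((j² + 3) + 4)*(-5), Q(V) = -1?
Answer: -4462 + 92*I*√13 ≈ -4462.0 + 331.71*I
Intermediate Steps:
R(j) = -36 - 5*j² (R(j) = -1 + ((3 + j²) + 4)*(-5) = -1 + (7 + j²)*(-5) = -1 + (-35 - 5*j²) = -36 - 5*j²)
46*((√(-25 - 27) - (40 - Q(1))) + R(2)) = 46*((√(-25 - 27) - (40 - 1*(-1))) + (-36 - 5*2²)) = 46*((√(-52) - (40 + 1)) + (-36 - 5*4)) = 46*((2*I*√13 - 1*41) + (-36 - 20)) = 46*((2*I*√13 - 41) - 56) = 46*((-41 + 2*I*√13) - 56) = 46*(-97 + 2*I*√13) = -4462 + 92*I*√13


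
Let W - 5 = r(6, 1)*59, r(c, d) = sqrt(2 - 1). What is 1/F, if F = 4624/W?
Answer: 4/289 ≈ 0.013841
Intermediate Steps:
r(c, d) = 1 (r(c, d) = sqrt(1) = 1)
W = 64 (W = 5 + 1*59 = 5 + 59 = 64)
F = 289/4 (F = 4624/64 = 4624*(1/64) = 289/4 ≈ 72.250)
1/F = 1/(289/4) = 4/289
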